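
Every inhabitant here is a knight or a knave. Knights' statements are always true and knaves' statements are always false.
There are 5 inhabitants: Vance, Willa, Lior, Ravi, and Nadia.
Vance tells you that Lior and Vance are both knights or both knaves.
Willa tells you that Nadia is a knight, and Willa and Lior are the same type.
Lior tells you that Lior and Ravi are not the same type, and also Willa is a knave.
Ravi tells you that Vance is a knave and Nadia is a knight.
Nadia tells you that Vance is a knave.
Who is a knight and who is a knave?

Vance is a knight, Willa is a knave, Lior is a knight, Ravi is a knave, and Nadia is a knave.

As a knight, Vance's statement "Lior and Vance are both knights or both knaves" should be True; it is.
Willa (knave): "Nadia is a knight, and Willa and Lior are the same type" — false. ✓
Lior (knight): "Lior and Ravi are not the same type, and also Willa is a knave" — True. ✓
As a knave, Ravi's statement "Vance is a knave and Nadia is a knight" should be false; it is.
Since Nadia is a knave, "Vance is a knave" needs to be false, which holds.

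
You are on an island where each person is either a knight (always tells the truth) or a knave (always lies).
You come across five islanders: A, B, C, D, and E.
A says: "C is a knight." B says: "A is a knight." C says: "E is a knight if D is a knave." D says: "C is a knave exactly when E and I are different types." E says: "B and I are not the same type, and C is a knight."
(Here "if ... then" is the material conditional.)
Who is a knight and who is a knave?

Suppose A is a knight. Then A's statement "C is a knight" would have to be true. Checking the 16 ways to assign the others, none is consistent with every speaker.
(For instance, with B=knave, C=knave, D=knave, E=knave, A's claim "C is a knight" comes out false where it would need to be true.)
So A must be a knave, making "C is a knight" false. Taking A=knave, B=knave, C=knave, D=knave, E=knave, each remaining statement checks out:
  B (knave): "A is a knight" — false. ✓
  C (knave): "E is a knight if D is a knave" — false. ✓
  D (knave): "C is a knave exactly when E and I are different types" — false. ✓
  E (knave): "B and I are not the same type, and C is a knight" — false. ✓
This is the unique consistent assignment.

Knights: none. Knaves: A, B, C, D, and E.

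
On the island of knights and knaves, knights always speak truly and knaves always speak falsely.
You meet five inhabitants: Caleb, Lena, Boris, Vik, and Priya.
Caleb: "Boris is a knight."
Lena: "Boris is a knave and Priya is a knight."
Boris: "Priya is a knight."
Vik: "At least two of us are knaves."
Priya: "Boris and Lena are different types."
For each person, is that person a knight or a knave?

Suppose Caleb is a knight. Then Caleb's statement "Boris is a knight" would have to be true. Checking the 16 ways to assign the others, none is consistent with every speaker.
(For instance, with Lena=knave, Boris=knave, Vik=knight, Priya=knave, Caleb's claim "Boris is a knight" comes out false where it would need to be true.)
So Caleb must be a knave, making "Boris is a knight" false. Taking Caleb=knave, Lena=knave, Boris=knave, Vik=knight, Priya=knave, each remaining statement checks out:
  Lena (knave): "Boris is a knave and Priya is a knight" — false. ✓
  Boris (knave): "Priya is a knight" — false. ✓
  Vik (knight): "at least two of us are knaves" — true. ✓
  Priya (knave): "Boris and Lena are different types" — false. ✓
This is the unique consistent assignment.

Caleb is a knave, Lena is a knave, Boris is a knave, Vik is a knight, and Priya is a knave.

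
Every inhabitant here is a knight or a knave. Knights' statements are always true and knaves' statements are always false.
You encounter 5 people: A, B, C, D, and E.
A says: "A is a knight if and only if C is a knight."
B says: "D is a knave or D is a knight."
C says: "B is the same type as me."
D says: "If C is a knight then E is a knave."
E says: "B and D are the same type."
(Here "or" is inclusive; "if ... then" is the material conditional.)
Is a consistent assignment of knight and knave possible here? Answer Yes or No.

No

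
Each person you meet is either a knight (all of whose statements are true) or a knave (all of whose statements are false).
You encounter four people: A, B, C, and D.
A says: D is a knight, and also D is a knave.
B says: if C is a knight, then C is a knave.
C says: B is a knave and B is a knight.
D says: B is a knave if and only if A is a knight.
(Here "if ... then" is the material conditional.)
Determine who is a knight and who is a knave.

A is a knave, B is a knight, C is a knave, and D is a knight.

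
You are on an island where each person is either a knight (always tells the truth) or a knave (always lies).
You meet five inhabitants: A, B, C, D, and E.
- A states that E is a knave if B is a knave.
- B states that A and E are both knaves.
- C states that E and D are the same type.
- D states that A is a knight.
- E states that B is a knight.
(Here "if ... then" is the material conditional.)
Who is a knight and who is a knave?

Suppose A is a knave. Then A's statement "E is a knave if B is a knave" would have to be false. Checking the 16 ways to assign the others, none is consistent with every speaker.
(For instance, with B=knave, C=knave, D=knight, E=knave, A's claim "E is a knave if B is a knave" comes out true where it would need to be false.)
So A must be a knight, making "E is a knave if B is a knave" true. Taking A=knight, B=knave, C=knave, D=knight, E=knave, each remaining statement checks out:
  B (knave): "A and E are both knaves" — false. ✓
  C (knave): "E and D are the same type" — false. ✓
  D (knight): "A is a knight" — true. ✓
  E (knave): "B is a knight" — false. ✓
This is the unique consistent assignment.

A is a knight, B is a knave, C is a knave, D is a knight, and E is a knave.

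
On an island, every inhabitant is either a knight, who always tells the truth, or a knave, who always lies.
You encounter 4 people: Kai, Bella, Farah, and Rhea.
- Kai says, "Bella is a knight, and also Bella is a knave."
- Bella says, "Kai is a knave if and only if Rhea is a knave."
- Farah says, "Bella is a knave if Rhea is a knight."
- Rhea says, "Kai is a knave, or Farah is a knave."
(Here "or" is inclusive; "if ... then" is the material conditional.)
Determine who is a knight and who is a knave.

Kai is a knave, Bella is a knave, Farah is a knight, and Rhea is a knight.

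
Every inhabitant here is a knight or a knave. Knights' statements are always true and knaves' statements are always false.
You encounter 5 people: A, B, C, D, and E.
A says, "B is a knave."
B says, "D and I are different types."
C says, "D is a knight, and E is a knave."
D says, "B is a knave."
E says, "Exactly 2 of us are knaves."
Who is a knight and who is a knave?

A is a knave, so "B is a knave" must be false — and it is.
B is a knight, and the claim "D and I are different types" is indeed true.
C is a knave, so "D is a knight, and E is a knave" must be false — and it is.
D (knave): "B is a knave" — false. ✓
E is a knave; "exactly 2 of us are knaves" is false, as required.

A is a knave, B is a knight, C is a knave, D is a knave, and E is a knave.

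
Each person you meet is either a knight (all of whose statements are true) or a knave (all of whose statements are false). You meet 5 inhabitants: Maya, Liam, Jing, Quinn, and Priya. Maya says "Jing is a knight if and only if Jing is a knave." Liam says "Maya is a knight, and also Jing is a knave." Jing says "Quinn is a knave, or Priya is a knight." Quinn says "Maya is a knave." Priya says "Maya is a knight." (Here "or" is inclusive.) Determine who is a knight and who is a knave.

Maya is a knave, Liam is a knave, Jing is a knave, Quinn is a knight, and Priya is a knave.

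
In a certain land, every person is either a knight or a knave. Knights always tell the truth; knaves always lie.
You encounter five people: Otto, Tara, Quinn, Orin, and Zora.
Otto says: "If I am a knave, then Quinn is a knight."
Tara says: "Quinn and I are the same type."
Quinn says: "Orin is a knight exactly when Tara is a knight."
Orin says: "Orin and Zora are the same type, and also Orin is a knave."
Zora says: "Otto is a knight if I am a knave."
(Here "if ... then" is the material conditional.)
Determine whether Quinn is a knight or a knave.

Consistent assignments: {Otto=knight, Tara=knave, Quinn=knight, Orin=knave, Zora=knight}
In every consistent assignment, Quinn is a knight.

Quinn is a knight.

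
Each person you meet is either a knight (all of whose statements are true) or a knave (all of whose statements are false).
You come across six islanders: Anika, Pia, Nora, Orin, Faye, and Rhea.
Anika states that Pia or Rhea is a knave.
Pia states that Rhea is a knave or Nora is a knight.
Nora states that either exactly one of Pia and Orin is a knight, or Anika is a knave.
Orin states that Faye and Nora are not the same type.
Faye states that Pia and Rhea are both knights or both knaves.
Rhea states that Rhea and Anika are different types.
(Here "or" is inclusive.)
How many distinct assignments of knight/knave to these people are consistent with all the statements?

1

Consistent assignments:
  Anika=knave, Pia=knight, Nora=knight, Orin=knave, Faye=knight, Rhea=knight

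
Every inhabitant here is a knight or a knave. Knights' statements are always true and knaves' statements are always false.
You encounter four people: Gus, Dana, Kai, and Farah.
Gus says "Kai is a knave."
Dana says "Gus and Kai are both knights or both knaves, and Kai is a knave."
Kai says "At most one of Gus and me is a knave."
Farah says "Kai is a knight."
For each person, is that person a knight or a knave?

Gus is a knave, Dana is a knave, Kai is a knight, and Farah is a knight.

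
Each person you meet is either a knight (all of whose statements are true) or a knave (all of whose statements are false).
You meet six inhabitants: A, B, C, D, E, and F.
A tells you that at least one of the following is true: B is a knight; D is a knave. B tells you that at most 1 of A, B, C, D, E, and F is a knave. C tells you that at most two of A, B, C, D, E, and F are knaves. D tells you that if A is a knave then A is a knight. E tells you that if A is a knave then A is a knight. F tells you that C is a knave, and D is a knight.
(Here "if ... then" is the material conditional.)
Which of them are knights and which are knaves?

A is a knight, so "at least one of the following is true: B is a knight; D is a knave" must be true — and it is.
B (knight): "at most 1 of A, B, C, D, E, and F is a knave" — true. ✓
C is a knight, and the claim "at most two of A, B, C, D, E, and F are knaves" is indeed true.
D (knight): "if A is a knave then A is a knight" — true. ✓
E is a knight, so "if A is a knave then A is a knight" must be true — and it is.
As a knave, F's statement "C is a knave, and D is a knight" should be False; it is.

A is a knight, B is a knight, C is a knight, D is a knight, E is a knight, and F is a knave.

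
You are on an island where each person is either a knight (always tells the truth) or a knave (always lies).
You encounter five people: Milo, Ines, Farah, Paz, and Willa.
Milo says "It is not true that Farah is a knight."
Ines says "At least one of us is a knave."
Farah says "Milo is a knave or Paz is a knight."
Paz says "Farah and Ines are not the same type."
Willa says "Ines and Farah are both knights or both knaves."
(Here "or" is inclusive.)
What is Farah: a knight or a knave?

Farah is a knight.

Consistent assignments: {Milo=knave, Ines=knight, Farah=knight, Paz=knave, Willa=knight}
In every consistent assignment, Farah is a knight.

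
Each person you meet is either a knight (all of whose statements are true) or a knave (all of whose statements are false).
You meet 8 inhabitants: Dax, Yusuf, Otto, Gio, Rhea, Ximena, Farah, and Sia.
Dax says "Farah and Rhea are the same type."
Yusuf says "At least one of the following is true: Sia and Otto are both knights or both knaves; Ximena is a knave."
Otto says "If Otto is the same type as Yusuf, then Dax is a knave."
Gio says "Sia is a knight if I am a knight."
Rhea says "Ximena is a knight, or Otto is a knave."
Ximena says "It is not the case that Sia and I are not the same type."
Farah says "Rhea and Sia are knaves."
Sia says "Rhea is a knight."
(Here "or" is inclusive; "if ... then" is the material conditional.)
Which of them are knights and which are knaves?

Dax is a knave, Yusuf is a knight, Otto is a knight, Gio is a knight, Rhea is a knight, Ximena is a knight, Farah is a knave, and Sia is a knight.

Dax is a knave, so "Farah and Rhea are the same type" must be False — and it is.
Yusuf (knight): "at least one of the following is true: Sia and Otto are both knights or both knaves; Ximena is a knave" — true. ✓
Otto is a knight, so "if Otto is the same type as Yusuf, then Dax is a knave" must be true — and it is.
As a knight, Gio's statement "Sia is a knight if I am a knight" should be true; it is.
Rhea is a knight, so "Ximena is a knight, or Otto is a knave" must be true — and it is.
Ximena is a knight; "it is not the case that Sia and I are not the same type" is true, as required.
As a knave, Farah's statement "Rhea and Sia are knaves" should be False; it is.
Sia is a knight; "Rhea is a knight" is true, as required.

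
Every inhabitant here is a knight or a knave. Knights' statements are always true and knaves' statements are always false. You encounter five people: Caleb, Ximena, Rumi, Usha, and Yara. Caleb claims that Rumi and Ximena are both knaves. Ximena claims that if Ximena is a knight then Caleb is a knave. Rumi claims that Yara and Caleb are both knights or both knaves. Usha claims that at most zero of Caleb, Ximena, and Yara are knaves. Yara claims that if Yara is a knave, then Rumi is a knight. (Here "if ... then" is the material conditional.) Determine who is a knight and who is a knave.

Knights: Ximena and Yara. Knaves: Caleb, Rumi, and Usha.

Suppose Caleb is a knight. Then Caleb's statement "Rumi and Ximena are both knaves" would have to be true. Checking the 16 ways to assign the others, none is consistent with every speaker.
(For instance, with Ximena=knight, Rumi=knave, Usha=knave, Yara=knight, Caleb's claim "Rumi and Ximena are both knaves" comes out false where it would need to be true.)
So Caleb must be a knave, making "Rumi and Ximena are both knaves" false. Taking Caleb=knave, Ximena=knight, Rumi=knave, Usha=knave, Yara=knight, each remaining statement checks out:
  Ximena (knight): "if Ximena is a knight then Caleb is a knave" — true. ✓
  Rumi (knave): "Yara and Caleb are both knights or both knaves" — false. ✓
  Usha (knave): "at most zero of Caleb, Ximena, and Yara are knaves" — false. ✓
  Yara (knight): "if Yara is a knave, then Rumi is a knight" — true. ✓
This is the unique consistent assignment.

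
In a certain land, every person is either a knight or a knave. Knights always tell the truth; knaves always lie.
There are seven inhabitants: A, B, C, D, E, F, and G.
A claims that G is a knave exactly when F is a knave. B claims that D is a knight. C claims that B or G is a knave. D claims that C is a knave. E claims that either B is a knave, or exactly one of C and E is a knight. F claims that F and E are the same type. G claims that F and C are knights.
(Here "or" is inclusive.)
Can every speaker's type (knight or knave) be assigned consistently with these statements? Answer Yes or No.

One consistent assignment: A=knight, B=knave, C=knight, D=knave, E=knight, F=knight, G=knight.

Yes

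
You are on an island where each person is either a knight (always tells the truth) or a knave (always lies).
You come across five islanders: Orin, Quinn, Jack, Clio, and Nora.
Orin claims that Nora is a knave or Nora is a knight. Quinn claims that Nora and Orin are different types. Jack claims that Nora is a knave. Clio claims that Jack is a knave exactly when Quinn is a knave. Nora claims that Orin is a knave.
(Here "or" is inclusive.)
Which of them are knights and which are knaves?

Orin is a knight; "Nora is a knave or Nora is a knight" is True, as required.
Quinn is a knight, so "Nora and Orin are different types" must be True — and it is.
Jack is a knight, so "Nora is a knave" must be True — and it is.
Clio is a knight, and the claim "Jack is a knave exactly when Quinn is a knave" is indeed True.
Nora is a knave, so "Orin is a knave" must be false — and it is.

Knights: Orin, Quinn, Jack, and Clio. Knaves: Nora.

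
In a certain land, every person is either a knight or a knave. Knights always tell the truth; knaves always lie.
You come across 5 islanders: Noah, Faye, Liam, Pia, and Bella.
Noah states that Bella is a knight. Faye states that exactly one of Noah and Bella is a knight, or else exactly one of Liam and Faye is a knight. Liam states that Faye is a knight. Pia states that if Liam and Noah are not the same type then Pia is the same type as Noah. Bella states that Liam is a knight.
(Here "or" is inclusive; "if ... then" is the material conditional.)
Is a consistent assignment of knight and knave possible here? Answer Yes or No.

Yes

One consistent assignment: Noah=knave, Faye=knave, Liam=knave, Pia=knight, Bella=knave.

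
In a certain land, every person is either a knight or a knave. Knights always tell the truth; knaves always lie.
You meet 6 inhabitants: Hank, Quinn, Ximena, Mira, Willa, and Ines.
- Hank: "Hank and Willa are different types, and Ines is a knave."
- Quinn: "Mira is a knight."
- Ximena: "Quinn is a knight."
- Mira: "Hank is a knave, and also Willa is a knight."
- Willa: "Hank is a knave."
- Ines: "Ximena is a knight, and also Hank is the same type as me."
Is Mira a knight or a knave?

Mira is a knave.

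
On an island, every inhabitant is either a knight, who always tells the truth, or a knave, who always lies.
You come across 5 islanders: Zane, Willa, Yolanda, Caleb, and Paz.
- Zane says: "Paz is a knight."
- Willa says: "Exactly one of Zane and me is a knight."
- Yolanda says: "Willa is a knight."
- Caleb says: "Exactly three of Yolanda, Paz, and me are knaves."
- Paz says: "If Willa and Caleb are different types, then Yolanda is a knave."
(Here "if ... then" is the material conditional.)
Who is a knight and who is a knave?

Zane is a knave; "Paz is a knight" is false, as required.
Willa is a knight, and the claim "exactly one of Zane and me is a knight" is indeed True.
Yolanda is a knight, so "Willa is a knight" must be True — and it is.
As a knave, Caleb's statement "exactly three of Yolanda, Paz, and me are knaves" should be false; it is.
Paz (knave): "if Willa and Caleb are different types, then Yolanda is a knave" — false. ✓

Zane is a knave, Willa is a knight, Yolanda is a knight, Caleb is a knave, and Paz is a knave.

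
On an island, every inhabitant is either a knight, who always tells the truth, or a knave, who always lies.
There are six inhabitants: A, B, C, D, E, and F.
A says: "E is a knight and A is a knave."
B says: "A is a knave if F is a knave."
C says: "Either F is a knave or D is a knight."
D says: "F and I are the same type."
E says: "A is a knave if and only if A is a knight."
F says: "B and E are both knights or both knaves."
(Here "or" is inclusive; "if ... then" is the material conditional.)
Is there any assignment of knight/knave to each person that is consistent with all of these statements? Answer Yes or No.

No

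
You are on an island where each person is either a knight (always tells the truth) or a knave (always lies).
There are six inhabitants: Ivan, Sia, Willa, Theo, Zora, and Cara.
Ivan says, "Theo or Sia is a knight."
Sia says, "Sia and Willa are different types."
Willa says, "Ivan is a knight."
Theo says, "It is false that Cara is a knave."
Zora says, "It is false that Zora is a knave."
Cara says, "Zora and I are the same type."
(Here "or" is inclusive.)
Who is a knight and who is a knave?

Ivan is a knave, Sia is a knave, Willa is a knave, Theo is a knave, Zora is a knight, and Cara is a knave.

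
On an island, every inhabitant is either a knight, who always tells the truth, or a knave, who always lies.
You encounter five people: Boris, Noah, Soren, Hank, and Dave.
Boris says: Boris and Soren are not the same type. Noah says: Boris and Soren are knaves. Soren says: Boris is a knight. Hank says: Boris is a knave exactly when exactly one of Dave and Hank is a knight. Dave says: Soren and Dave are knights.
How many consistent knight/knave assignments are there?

Consistent assignments:
  Boris=knave, Noah=knight, Soren=knave, Hank=knight, Dave=knave
  Boris=knave, Noah=knight, Soren=knave, Hank=knave, Dave=knave

2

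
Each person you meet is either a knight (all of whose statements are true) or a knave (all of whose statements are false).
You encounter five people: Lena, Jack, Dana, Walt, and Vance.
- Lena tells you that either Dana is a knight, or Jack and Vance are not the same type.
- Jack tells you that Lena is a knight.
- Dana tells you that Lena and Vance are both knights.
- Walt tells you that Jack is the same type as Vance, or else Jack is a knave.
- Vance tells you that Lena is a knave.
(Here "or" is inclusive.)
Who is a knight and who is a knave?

Suppose Lena is a knave. Then Lena's statement "either Dana is a knight, or Jack and Vance are not the same type" would have to be false. Checking the 16 ways to assign the others, none is consistent with every speaker.
(For instance, with Jack=knight, Dana=knave, Walt=knave, Vance=knave, Lena's claim "either Dana is a knight, or Jack and Vance are not the same type" comes out true where it would need to be false.)
So Lena must be a knight, making "either Dana is a knight, or Jack and Vance are not the same type" true. Taking Lena=knight, Jack=knight, Dana=knave, Walt=knave, Vance=knave, each remaining statement checks out:
  Jack (knight): "Lena is a knight" — true. ✓
  Dana (knave): "Lena and Vance are both knights" — false. ✓
  Walt (knave): "Jack is the same type as Vance, or else Jack is a knave" — false. ✓
  Vance (knave): "Lena is a knave" — false. ✓
This is the unique consistent assignment.

Knights: Lena and Jack. Knaves: Dana, Walt, and Vance.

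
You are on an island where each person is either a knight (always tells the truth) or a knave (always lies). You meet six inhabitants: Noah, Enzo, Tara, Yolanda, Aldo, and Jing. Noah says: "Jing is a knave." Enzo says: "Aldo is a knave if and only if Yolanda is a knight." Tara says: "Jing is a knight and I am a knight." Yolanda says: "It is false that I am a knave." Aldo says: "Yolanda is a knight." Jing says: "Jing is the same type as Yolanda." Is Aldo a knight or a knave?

Aldo is a knight.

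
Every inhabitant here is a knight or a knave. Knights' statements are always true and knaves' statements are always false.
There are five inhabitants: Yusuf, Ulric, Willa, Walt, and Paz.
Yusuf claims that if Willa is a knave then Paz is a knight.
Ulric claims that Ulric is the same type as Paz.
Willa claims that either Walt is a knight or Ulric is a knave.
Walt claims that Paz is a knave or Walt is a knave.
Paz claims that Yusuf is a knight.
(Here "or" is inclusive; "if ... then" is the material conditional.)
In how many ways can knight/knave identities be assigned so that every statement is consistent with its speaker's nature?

0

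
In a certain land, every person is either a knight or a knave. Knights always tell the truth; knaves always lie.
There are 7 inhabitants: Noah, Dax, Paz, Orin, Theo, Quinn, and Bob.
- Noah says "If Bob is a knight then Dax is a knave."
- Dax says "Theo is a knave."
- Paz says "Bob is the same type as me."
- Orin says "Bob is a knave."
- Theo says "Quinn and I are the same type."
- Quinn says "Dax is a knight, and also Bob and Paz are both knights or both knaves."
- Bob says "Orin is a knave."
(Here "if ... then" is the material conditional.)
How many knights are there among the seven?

4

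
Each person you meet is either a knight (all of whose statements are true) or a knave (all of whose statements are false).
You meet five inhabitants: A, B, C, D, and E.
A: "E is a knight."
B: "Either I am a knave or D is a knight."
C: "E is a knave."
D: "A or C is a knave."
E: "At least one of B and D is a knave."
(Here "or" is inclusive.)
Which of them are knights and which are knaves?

A is a knave; "E is a knight" is False, as required.
B is a knight; "either I am a knave or D is a knight" is True, as required.
As a knight, C's statement "E is a knave" should be True; it is.
D is a knight; "A or C is a knave" is True, as required.
E is a knave, so "at least one of B and D is a knave" must be False — and it is.

A is a knave, B is a knight, C is a knight, D is a knight, and E is a knave.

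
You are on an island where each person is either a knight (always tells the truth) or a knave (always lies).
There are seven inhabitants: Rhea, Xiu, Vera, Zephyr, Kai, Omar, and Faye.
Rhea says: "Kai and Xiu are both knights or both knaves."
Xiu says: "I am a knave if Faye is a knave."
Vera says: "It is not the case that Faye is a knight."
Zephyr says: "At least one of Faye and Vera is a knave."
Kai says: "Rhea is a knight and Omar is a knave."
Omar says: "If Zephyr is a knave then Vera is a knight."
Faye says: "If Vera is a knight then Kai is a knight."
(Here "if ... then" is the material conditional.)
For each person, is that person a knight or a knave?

Knights: Xiu, Zephyr, Omar, and Faye. Knaves: Rhea, Vera, and Kai.

Rhea is a knave, so "Kai and Xiu are both knights or both knaves" must be False — and it is.
Since Xiu is a knight, "I am a knave if Faye is a knave" needs to be true, which holds.
As a knave, Vera's statement "it is not the case that Faye is a knight" should be False; it is.
Zephyr is a knight, and the claim "at least one of Faye and Vera is a knave" is indeed true.
Since Kai is a knave, "Rhea is a knight and Omar is a knave" needs to be False, which holds.
Omar is a knight; "if Zephyr is a knave then Vera is a knight" is true, as required.
Faye is a knight, so "if Vera is a knight then Kai is a knight" must be true — and it is.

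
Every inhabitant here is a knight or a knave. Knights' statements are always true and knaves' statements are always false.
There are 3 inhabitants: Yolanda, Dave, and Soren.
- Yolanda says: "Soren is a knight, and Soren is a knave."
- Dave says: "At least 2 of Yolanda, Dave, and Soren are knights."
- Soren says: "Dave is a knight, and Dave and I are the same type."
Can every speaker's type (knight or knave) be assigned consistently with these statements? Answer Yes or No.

Yes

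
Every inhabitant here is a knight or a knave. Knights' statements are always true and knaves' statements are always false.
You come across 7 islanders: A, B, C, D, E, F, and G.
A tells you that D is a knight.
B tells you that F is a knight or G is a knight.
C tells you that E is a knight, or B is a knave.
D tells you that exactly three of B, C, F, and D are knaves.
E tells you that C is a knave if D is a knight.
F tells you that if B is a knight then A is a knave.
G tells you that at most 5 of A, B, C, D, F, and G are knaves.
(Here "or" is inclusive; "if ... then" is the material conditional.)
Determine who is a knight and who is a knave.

A is a knave, B is a knight, C is a knight, D is a knave, E is a knight, F is a knight, and G is a knight.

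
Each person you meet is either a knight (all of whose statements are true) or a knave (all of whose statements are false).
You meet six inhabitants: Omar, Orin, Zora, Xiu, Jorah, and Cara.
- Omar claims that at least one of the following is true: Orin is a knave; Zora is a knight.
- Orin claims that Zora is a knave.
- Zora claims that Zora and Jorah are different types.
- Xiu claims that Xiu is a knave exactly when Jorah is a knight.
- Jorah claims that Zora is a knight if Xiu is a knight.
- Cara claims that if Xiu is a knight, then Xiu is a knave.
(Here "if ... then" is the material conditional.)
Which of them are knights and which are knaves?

Omar (knave): "at least one of the following is true: Orin is a knave; Zora is a knight" — false. ✓
Orin is a knight, and the claim "Zora is a knave" is indeed true.
As a knave, Zora's statement "Zora and Jorah are different types" should be false; it is.
Xiu (knight): "Xiu is a knave exactly when Jorah is a knight" — true. ✓
Jorah (knave): "Zora is a knight if Xiu is a knight" — false. ✓
As a knave, Cara's statement "if Xiu is a knight, then Xiu is a knave" should be false; it is.

Omar is a knave, Orin is a knight, Zora is a knave, Xiu is a knight, Jorah is a knave, and Cara is a knave.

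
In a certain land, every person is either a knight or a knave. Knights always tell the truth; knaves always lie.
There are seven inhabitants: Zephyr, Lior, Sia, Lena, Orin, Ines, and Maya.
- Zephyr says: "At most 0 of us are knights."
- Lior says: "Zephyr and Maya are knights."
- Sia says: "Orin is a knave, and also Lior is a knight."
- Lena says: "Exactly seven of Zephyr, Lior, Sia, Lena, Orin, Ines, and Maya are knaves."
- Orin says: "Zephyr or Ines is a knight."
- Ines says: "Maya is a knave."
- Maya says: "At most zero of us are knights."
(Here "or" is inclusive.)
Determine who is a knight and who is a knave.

Since Zephyr is a knave, "at most 0 of us are knights" needs to be False, which holds.
Lior (knave): "Zephyr and Maya are knights" — False. ✓
Sia is a knave, and the claim "Orin is a knave, and also Lior is a knight" is indeed False.
Lena is a knave, so "exactly seven of Zephyr, Lior, Sia, Lena, Orin, Ines, and Maya are knaves" must be False — and it is.
As a knight, Orin's statement "Zephyr or Ines is a knight" should be true; it is.
Ines is a knight, so "Maya is a knave" must be true — and it is.
Since Maya is a knave, "at most zero of us are knights" needs to be False, which holds.

Zephyr is a knave, Lior is a knave, Sia is a knave, Lena is a knave, Orin is a knight, Ines is a knight, and Maya is a knave.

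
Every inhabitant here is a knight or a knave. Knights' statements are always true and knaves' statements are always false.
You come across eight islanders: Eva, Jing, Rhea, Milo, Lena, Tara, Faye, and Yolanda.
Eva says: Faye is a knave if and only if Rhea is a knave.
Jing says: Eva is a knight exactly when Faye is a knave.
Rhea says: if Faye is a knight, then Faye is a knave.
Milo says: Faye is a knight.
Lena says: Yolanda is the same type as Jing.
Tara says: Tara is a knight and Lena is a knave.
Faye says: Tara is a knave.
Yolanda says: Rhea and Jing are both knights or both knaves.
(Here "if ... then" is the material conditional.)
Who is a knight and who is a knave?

Knights: Jing, Milo, and Faye. Knaves: Eva, Rhea, Lena, Tara, and Yolanda.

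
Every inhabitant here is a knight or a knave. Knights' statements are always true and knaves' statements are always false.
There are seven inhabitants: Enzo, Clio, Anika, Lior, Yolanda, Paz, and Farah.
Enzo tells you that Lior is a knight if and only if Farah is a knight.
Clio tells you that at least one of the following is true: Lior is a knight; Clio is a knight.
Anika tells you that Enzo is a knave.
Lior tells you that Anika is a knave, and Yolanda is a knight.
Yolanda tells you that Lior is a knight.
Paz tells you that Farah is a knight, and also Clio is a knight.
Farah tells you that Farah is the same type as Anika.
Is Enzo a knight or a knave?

Consistent assignments: {Enzo=knave, Clio=knight, Anika=knight, Lior=knave, Yolanda=knave, Paz=knight, Farah=knight}; {Enzo=knave, Clio=knave, Anika=knight, Lior=knave, Yolanda=knave, Paz=knave, Farah=knight}
In every consistent assignment, Enzo is a knave.

Enzo is a knave.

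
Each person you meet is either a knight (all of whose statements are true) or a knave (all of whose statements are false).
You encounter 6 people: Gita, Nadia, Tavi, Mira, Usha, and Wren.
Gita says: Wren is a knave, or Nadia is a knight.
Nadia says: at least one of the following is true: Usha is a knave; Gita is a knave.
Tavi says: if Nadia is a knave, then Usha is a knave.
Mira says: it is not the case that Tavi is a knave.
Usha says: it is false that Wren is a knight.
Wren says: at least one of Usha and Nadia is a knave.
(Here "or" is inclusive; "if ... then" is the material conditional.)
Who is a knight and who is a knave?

Gita (knight): "Wren is a knave, or Nadia is a knight" — true. ✓
Nadia is a knight, and the claim "at least one of the following is true: Usha is a knave; Gita is a knave" is indeed true.
As a knight, Tavi's statement "if Nadia is a knave, then Usha is a knave" should be true; it is.
Mira is a knight, so "it is not the case that Tavi is a knave" must be true — and it is.
Usha is a knave, and the claim "it is false that Wren is a knight" is indeed False.
Wren is a knight, so "at least one of Usha and Nadia is a knave" must be true — and it is.

Gita is a knight, Nadia is a knight, Tavi is a knight, Mira is a knight, Usha is a knave, and Wren is a knight.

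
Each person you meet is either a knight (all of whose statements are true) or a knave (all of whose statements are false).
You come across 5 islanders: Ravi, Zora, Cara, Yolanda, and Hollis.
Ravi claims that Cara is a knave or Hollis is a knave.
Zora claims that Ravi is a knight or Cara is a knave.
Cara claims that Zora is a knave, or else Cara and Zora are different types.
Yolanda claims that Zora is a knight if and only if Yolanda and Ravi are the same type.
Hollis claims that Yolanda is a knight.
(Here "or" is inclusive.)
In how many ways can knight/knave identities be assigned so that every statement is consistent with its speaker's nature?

1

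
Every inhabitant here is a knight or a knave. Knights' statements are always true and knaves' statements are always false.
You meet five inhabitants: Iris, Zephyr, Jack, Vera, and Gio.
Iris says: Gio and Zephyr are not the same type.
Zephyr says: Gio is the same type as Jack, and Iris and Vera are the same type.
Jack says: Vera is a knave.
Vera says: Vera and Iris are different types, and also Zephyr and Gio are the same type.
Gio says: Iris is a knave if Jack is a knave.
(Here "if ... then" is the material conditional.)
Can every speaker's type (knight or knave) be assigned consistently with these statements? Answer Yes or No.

One consistent assignment: Iris=knight, Zephyr=knave, Jack=knight, Vera=knave, Gio=knight.

Yes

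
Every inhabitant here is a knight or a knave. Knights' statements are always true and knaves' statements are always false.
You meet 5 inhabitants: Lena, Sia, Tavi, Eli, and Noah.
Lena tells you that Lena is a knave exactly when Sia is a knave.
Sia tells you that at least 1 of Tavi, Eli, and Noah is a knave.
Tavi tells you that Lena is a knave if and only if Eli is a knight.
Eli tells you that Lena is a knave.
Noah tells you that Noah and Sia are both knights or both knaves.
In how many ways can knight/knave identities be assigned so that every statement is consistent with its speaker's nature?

Consistent assignments:
  Lena=knight, Sia=knight, Tavi=knight, Eli=knave, Noah=knight
  Lena=knight, Sia=knight, Tavi=knight, Eli=knave, Noah=knave
  Lena=knave, Sia=knight, Tavi=knight, Eli=knight, Noah=knave

3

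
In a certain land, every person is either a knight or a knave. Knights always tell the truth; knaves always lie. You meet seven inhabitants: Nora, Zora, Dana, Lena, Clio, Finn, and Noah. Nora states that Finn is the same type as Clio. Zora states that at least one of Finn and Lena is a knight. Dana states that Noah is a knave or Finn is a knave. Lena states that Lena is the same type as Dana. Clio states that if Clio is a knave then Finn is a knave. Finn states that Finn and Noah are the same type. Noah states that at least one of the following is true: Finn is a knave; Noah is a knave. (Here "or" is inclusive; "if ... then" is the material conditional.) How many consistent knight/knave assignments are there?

2

Consistent assignments:
  Nora=knave, Zora=knight, Dana=knight, Lena=knight, Clio=knight, Finn=knave, Noah=knight
  Nora=knave, Zora=knave, Dana=knight, Lena=knave, Clio=knight, Finn=knave, Noah=knight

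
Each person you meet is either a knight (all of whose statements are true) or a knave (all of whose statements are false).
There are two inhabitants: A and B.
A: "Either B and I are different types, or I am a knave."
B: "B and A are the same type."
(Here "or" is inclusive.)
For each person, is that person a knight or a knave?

Suppose A is a knave. Then A's statement "either B and I are different types, or I am a knave" would have to be false. Checking the 2 ways to assign the others, none is consistent with every speaker.
(For instance, with B=knave, A's claim "either B and I are different types, or I am a knave" comes out true where it would need to be false.)
So A must be a knight, making "either B and I are different types, or I am a knave" true. Taking A=knight, B=knave, each remaining statement checks out:
  B (knave): "B and A are the same type" — false. ✓
This is the unique consistent assignment.

A is a knight and B is a knave.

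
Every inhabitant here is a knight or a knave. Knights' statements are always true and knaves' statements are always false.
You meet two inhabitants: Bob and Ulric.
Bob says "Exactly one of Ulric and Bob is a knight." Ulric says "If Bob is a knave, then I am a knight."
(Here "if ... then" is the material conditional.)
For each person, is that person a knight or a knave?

Bob (knave): "exactly one of Ulric and Bob is a knight" — False. ✓
As a knave, Ulric's statement "if Bob is a knave, then I am a knight" should be False; it is.

Bob is a knave and Ulric is a knave.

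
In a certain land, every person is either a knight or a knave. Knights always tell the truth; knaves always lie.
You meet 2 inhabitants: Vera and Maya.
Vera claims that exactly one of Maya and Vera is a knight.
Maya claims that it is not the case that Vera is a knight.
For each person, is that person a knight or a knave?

Vera is a knight, and the claim "exactly one of Maya and Vera is a knight" is indeed true.
Maya is a knave, and the claim "it is not the case that Vera is a knight" is indeed false.

Vera is a knight and Maya is a knave.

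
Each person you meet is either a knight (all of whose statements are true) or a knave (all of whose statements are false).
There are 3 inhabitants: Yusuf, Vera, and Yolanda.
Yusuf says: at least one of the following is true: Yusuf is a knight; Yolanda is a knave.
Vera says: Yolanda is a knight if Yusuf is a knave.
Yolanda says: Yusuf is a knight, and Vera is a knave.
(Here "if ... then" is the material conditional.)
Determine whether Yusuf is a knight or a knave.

Yusuf is a knight.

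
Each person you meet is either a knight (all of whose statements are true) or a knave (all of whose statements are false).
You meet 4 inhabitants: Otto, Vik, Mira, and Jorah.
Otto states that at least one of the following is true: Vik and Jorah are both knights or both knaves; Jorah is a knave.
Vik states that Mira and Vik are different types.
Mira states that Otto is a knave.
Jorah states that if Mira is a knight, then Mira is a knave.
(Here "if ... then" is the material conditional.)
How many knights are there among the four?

The unique consistent assignment is Otto=knight, Vik=knight, Mira=knave, Jorah=knight.
That has 3 knights.

3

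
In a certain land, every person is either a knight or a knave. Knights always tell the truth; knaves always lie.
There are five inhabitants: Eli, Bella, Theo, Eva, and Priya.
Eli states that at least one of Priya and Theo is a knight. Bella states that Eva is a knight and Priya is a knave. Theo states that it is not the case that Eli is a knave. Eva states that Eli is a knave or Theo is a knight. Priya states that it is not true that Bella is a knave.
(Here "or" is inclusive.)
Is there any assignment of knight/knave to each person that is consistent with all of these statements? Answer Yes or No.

No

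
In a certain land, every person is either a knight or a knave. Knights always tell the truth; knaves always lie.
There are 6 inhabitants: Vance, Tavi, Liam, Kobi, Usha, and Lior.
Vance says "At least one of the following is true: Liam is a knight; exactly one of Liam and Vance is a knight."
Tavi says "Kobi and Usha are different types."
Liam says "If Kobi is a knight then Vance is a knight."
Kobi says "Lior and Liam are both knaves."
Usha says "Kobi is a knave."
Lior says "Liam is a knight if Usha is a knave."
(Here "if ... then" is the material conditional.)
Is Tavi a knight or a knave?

Tavi is a knight.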